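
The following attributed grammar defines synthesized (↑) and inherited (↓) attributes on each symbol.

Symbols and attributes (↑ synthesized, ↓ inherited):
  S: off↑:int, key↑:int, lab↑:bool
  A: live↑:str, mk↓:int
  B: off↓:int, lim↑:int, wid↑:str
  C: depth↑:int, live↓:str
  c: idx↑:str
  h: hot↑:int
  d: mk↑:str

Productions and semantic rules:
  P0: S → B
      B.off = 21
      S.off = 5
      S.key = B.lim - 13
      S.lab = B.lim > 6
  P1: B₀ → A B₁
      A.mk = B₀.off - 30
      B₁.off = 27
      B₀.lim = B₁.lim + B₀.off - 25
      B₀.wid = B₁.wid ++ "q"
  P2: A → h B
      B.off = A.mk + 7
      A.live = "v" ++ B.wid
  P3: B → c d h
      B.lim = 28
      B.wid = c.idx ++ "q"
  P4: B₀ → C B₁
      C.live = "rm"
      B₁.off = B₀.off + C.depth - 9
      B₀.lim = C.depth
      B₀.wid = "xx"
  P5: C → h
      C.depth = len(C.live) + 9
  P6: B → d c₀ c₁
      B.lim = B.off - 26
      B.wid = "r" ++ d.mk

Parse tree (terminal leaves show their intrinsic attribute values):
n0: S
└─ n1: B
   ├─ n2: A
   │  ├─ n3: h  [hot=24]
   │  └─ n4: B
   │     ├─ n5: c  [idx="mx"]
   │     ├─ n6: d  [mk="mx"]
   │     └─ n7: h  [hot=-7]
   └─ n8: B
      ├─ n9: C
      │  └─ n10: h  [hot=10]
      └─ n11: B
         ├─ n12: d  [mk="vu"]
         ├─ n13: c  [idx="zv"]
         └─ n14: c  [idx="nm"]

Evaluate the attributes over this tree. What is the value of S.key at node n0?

1. n1.off = 21  [21]
2. n2.mk = -9  [B₀.off - 30]
3. n3.hot = 24  [terminal]
4. n4.off = -2  [A.mk + 7]
5. n5.idx = "mx"  [terminal]
6. n6.mk = "mx"  [terminal]
7. n7.hot = -7  [terminal]
8. n4.lim = 28  [28]
9. n4.wid = "mxq"  [c.idx ++ "q"]
10. n2.live = "vmxq"  ["v" ++ B.wid]
11. n8.off = 27  [27]
12. n9.live = "rm"  ["rm"]
13. n10.hot = 10  [terminal]
14. n9.depth = 11  [len(C.live) + 9]
15. n11.off = 29  [B₀.off + C.depth - 9]
16. n12.mk = "vu"  [terminal]
17. n13.idx = "zv"  [terminal]
18. n14.idx = "nm"  [terminal]
19. n11.lim = 3  [B.off - 26]
20. n11.wid = "rvu"  ["r" ++ d.mk]
21. n8.lim = 11  [C.depth]
22. n8.wid = "xx"  ["xx"]
23. n1.lim = 7  [B₁.lim + B₀.off - 25]
24. n1.wid = "xxq"  [B₁.wid ++ "q"]
25. n0.off = 5  [5]
26. n0.key = -6  [B.lim - 13]
27. n0.lab = true  [B.lim > 6]

-6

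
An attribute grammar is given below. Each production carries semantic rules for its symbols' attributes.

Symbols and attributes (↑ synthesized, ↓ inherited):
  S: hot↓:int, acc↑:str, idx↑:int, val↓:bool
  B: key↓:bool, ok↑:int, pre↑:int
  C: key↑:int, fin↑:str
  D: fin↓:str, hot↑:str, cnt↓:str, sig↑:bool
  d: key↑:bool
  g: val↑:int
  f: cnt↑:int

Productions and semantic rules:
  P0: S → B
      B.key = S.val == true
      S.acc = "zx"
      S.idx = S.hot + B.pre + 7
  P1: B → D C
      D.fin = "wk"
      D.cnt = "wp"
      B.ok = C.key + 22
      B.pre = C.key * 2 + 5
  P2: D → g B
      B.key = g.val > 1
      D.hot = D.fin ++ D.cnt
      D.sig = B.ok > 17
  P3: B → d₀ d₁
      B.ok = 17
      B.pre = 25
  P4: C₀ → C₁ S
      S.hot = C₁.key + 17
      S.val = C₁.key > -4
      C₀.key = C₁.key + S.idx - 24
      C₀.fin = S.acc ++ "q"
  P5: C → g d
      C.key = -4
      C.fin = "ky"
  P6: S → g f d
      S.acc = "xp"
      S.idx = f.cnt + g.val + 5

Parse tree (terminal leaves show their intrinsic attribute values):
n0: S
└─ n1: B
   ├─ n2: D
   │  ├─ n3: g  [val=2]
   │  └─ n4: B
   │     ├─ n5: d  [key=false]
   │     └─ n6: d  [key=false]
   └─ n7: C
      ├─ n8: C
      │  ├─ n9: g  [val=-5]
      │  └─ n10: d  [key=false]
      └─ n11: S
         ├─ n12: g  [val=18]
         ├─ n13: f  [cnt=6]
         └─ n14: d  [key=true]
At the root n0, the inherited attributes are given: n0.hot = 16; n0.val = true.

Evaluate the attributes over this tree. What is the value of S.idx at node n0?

1. n0.hot = 16  [given at root]
2. n0.val = true  [given at root]
3. n1.key = true  [S.val == true]
4. n2.fin = "wk"  ["wk"]
5. n2.cnt = "wp"  ["wp"]
6. n3.val = 2  [terminal]
7. n4.key = true  [g.val > 1]
8. n5.key = false  [terminal]
9. n6.key = false  [terminal]
10. n4.ok = 17  [17]
11. n4.pre = 25  [25]
12. n2.hot = "wkwp"  [D.fin ++ D.cnt]
13. n2.sig = false  [B.ok > 17]
14. n9.val = -5  [terminal]
15. n10.key = false  [terminal]
16. n8.key = -4  [-4]
17. n8.fin = "ky"  ["ky"]
18. n11.hot = 13  [C₁.key + 17]
19. n11.val = false  [C₁.key > -4]
20. n12.val = 18  [terminal]
21. n13.cnt = 6  [terminal]
22. n14.key = true  [terminal]
23. n11.acc = "xp"  ["xp"]
24. n11.idx = 29  [f.cnt + g.val + 5]
25. n7.key = 1  [C₁.key + S.idx - 24]
26. n7.fin = "xpq"  [S.acc ++ "q"]
27. n1.ok = 23  [C.key + 22]
28. n1.pre = 7  [C.key * 2 + 5]
29. n0.acc = "zx"  ["zx"]
30. n0.idx = 30  [S.hot + B.pre + 7]

30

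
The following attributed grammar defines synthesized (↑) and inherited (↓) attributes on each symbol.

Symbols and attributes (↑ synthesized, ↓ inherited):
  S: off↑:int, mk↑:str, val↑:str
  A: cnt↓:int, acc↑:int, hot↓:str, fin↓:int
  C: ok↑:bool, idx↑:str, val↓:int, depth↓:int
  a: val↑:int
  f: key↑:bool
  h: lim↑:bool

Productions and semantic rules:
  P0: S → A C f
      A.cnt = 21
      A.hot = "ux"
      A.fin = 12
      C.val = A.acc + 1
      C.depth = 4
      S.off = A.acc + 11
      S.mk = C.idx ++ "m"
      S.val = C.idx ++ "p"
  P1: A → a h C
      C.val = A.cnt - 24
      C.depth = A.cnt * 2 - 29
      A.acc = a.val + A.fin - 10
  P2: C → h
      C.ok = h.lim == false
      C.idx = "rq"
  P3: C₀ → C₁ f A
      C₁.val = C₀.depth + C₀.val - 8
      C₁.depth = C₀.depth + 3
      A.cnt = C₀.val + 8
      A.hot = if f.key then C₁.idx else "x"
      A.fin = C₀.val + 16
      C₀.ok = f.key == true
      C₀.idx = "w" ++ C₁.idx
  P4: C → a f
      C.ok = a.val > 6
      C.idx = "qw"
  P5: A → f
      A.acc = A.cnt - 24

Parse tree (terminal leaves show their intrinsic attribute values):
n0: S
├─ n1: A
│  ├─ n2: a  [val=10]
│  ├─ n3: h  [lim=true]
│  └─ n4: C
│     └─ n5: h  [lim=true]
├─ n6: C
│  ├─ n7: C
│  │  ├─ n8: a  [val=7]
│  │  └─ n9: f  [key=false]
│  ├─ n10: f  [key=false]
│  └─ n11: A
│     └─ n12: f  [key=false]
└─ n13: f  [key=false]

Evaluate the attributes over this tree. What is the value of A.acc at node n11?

-3

1. n1.cnt = 21  [21]
2. n1.hot = "ux"  ["ux"]
3. n1.fin = 12  [12]
4. n2.val = 10  [terminal]
5. n3.lim = true  [terminal]
6. n4.val = -3  [A.cnt - 24]
7. n4.depth = 13  [A.cnt * 2 - 29]
8. n5.lim = true  [terminal]
9. n4.ok = false  [h.lim == false]
10. n4.idx = "rq"  ["rq"]
11. n1.acc = 12  [a.val + A.fin - 10]
12. n6.val = 13  [A.acc + 1]
13. n6.depth = 4  [4]
14. n7.val = 9  [C₀.depth + C₀.val - 8]
15. n7.depth = 7  [C₀.depth + 3]
16. n8.val = 7  [terminal]
17. n9.key = false  [terminal]
18. n7.ok = true  [a.val > 6]
19. n7.idx = "qw"  ["qw"]
20. n10.key = false  [terminal]
21. n11.cnt = 21  [C₀.val + 8]
22. n11.hot = "x"  [if f.key then C₁.idx else "x"]
23. n11.fin = 29  [C₀.val + 16]
24. n12.key = false  [terminal]
25. n11.acc = -3  [A.cnt - 24]
26. n6.ok = false  [f.key == true]
27. n6.idx = "wqw"  ["w" ++ C₁.idx]
28. n13.key = false  [terminal]
29. n0.off = 23  [A.acc + 11]
30. n0.mk = "wqwm"  [C.idx ++ "m"]
31. n0.val = "wqwp"  [C.idx ++ "p"]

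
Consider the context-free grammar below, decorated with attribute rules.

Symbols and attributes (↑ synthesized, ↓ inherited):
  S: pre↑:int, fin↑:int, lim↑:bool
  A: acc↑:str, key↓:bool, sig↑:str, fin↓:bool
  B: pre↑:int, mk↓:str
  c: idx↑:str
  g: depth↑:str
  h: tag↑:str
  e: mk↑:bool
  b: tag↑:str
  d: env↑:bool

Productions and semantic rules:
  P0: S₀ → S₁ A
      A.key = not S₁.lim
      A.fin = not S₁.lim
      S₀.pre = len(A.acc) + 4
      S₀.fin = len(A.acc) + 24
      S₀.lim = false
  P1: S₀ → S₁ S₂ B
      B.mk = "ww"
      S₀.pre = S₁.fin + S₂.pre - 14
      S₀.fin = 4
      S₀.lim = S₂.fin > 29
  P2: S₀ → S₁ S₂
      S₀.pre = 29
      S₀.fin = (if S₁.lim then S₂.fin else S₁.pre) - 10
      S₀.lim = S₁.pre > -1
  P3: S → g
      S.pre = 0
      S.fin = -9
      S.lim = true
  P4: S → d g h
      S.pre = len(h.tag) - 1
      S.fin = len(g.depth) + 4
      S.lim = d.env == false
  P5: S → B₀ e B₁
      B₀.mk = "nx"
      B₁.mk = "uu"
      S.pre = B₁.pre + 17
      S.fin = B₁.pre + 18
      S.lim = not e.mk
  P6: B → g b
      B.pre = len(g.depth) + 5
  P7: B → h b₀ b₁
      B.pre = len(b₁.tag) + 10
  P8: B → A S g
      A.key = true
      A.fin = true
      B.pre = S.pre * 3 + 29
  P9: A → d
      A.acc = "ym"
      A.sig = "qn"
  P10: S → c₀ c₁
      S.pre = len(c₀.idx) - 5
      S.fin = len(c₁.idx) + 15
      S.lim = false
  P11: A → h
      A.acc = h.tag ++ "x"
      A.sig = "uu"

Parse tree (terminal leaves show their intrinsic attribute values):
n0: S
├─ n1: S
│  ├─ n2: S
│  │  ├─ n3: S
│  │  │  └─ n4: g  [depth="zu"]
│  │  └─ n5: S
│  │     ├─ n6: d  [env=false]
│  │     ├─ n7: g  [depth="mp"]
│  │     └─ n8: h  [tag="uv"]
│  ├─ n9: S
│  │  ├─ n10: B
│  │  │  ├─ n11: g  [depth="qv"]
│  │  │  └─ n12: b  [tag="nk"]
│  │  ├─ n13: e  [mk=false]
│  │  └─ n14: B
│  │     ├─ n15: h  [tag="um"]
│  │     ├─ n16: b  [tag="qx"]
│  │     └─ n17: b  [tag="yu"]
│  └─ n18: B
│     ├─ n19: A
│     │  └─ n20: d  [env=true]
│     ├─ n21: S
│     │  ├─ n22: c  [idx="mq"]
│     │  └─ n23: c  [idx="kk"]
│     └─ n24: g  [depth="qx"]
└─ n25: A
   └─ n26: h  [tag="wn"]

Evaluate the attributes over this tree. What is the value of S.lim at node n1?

true

1. n4.depth = "zu"  [terminal]
2. n3.pre = 0  [0]
3. n3.fin = -9  [-9]
4. n3.lim = true  [true]
5. n6.env = false  [terminal]
6. n7.depth = "mp"  [terminal]
7. n8.tag = "uv"  [terminal]
8. n5.pre = 1  [len(h.tag) - 1]
9. n5.fin = 6  [len(g.depth) + 4]
10. n5.lim = true  [d.env == false]
11. n2.pre = 29  [29]
12. n2.fin = -4  [(if S₁.lim then S₂.fin else S₁.pre) - 10]
13. n2.lim = true  [S₁.pre > -1]
14. n10.mk = "nx"  ["nx"]
15. n11.depth = "qv"  [terminal]
16. n12.tag = "nk"  [terminal]
17. n10.pre = 7  [len(g.depth) + 5]
18. n13.mk = false  [terminal]
19. n14.mk = "uu"  ["uu"]
20. n15.tag = "um"  [terminal]
21. n16.tag = "qx"  [terminal]
22. n17.tag = "yu"  [terminal]
23. n14.pre = 12  [len(b₁.tag) + 10]
24. n9.pre = 29  [B₁.pre + 17]
25. n9.fin = 30  [B₁.pre + 18]
26. n9.lim = true  [not e.mk]
27. n18.mk = "ww"  ["ww"]
28. n19.key = true  [true]
29. n19.fin = true  [true]
30. n20.env = true  [terminal]
31. n19.acc = "ym"  ["ym"]
32. n19.sig = "qn"  ["qn"]
33. n22.idx = "mq"  [terminal]
34. n23.idx = "kk"  [terminal]
35. n21.pre = -3  [len(c₀.idx) - 5]
36. n21.fin = 17  [len(c₁.idx) + 15]
37. n21.lim = false  [false]
38. n24.depth = "qx"  [terminal]
39. n18.pre = 20  [S.pre * 3 + 29]
40. n1.pre = 11  [S₁.fin + S₂.pre - 14]
41. n1.fin = 4  [4]
42. n1.lim = true  [S₂.fin > 29]
43. n25.key = false  [not S₁.lim]
44. n25.fin = false  [not S₁.lim]
45. n26.tag = "wn"  [terminal]
46. n25.acc = "wnx"  [h.tag ++ "x"]
47. n25.sig = "uu"  ["uu"]
48. n0.pre = 7  [len(A.acc) + 4]
49. n0.fin = 27  [len(A.acc) + 24]
50. n0.lim = false  [false]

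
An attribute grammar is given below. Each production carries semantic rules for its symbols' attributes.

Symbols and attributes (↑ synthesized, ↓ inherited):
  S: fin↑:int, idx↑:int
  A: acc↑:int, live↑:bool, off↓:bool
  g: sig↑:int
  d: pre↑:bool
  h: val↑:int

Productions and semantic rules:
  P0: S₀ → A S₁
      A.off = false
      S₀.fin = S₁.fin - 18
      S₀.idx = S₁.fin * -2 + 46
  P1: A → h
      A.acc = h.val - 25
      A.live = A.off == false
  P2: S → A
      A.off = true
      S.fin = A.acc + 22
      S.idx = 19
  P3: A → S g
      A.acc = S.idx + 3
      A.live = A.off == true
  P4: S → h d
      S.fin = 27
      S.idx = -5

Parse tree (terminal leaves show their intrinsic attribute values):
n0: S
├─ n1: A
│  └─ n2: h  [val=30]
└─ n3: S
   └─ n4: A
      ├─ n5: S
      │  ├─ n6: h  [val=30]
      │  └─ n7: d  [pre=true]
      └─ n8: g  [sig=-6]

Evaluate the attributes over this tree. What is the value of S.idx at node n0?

1. n1.off = false  [false]
2. n2.val = 30  [terminal]
3. n1.acc = 5  [h.val - 25]
4. n1.live = true  [A.off == false]
5. n4.off = true  [true]
6. n6.val = 30  [terminal]
7. n7.pre = true  [terminal]
8. n5.fin = 27  [27]
9. n5.idx = -5  [-5]
10. n8.sig = -6  [terminal]
11. n4.acc = -2  [S.idx + 3]
12. n4.live = true  [A.off == true]
13. n3.fin = 20  [A.acc + 22]
14. n3.idx = 19  [19]
15. n0.fin = 2  [S₁.fin - 18]
16. n0.idx = 6  [S₁.fin * -2 + 46]

6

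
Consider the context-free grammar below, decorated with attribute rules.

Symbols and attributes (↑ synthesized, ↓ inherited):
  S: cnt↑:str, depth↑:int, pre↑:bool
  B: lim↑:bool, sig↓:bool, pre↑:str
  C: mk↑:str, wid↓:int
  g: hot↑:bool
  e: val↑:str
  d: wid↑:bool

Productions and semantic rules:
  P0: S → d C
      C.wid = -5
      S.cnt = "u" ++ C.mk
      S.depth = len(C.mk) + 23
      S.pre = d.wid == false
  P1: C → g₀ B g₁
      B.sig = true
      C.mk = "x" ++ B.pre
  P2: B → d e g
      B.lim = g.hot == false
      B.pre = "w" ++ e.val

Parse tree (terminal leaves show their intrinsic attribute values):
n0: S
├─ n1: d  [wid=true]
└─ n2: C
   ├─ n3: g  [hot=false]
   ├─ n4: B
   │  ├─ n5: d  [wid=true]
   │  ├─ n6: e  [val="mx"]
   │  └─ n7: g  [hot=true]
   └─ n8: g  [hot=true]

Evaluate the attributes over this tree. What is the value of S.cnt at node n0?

1. n1.wid = true  [terminal]
2. n2.wid = -5  [-5]
3. n3.hot = false  [terminal]
4. n4.sig = true  [true]
5. n5.wid = true  [terminal]
6. n6.val = "mx"  [terminal]
7. n7.hot = true  [terminal]
8. n4.lim = false  [g.hot == false]
9. n4.pre = "wmx"  ["w" ++ e.val]
10. n8.hot = true  [terminal]
11. n2.mk = "xwmx"  ["x" ++ B.pre]
12. n0.cnt = "uxwmx"  ["u" ++ C.mk]
13. n0.depth = 27  [len(C.mk) + 23]
14. n0.pre = false  [d.wid == false]

"uxwmx"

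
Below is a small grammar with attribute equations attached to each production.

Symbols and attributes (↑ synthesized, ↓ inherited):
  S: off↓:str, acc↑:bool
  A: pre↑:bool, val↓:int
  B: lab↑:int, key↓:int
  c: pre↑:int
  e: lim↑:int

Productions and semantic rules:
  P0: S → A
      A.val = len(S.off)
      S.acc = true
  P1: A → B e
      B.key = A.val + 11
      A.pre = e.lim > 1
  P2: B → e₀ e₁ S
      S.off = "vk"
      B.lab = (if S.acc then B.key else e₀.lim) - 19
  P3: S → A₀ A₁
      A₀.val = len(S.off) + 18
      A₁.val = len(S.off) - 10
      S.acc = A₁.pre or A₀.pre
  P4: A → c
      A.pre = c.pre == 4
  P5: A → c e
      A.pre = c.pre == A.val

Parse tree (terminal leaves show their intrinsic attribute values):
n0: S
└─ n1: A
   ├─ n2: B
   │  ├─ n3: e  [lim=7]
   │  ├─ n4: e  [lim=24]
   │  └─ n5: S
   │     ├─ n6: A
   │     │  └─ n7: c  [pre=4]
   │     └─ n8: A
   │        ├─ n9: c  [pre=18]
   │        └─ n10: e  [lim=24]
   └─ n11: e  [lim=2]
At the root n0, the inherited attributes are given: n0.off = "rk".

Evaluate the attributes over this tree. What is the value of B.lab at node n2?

-6

1. n0.off = "rk"  [given at root]
2. n1.val = 2  [len(S.off)]
3. n2.key = 13  [A.val + 11]
4. n3.lim = 7  [terminal]
5. n4.lim = 24  [terminal]
6. n5.off = "vk"  ["vk"]
7. n6.val = 20  [len(S.off) + 18]
8. n7.pre = 4  [terminal]
9. n6.pre = true  [c.pre == 4]
10. n8.val = -8  [len(S.off) - 10]
11. n9.pre = 18  [terminal]
12. n10.lim = 24  [terminal]
13. n8.pre = false  [c.pre == A.val]
14. n5.acc = true  [A₁.pre or A₀.pre]
15. n2.lab = -6  [(if S.acc then B.key else e₀.lim) - 19]
16. n11.lim = 2  [terminal]
17. n1.pre = true  [e.lim > 1]
18. n0.acc = true  [true]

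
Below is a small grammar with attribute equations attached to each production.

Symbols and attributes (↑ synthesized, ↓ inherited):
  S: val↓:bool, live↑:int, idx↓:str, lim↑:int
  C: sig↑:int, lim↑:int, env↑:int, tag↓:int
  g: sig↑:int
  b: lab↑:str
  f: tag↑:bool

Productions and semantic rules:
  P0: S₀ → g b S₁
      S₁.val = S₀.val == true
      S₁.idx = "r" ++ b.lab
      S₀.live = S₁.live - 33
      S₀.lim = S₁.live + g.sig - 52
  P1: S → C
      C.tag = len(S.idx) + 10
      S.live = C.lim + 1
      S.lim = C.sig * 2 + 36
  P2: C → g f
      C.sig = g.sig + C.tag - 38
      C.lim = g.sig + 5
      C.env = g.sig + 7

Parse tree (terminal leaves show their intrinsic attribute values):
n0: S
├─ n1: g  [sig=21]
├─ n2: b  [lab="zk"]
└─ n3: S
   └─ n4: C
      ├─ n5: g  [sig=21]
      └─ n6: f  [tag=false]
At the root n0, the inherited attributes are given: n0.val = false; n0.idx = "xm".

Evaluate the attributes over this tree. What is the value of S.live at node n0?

-6

1. n0.val = false  [given at root]
2. n0.idx = "xm"  [given at root]
3. n1.sig = 21  [terminal]
4. n2.lab = "zk"  [terminal]
5. n3.val = false  [S₀.val == true]
6. n3.idx = "rzk"  ["r" ++ b.lab]
7. n4.tag = 13  [len(S.idx) + 10]
8. n5.sig = 21  [terminal]
9. n6.tag = false  [terminal]
10. n4.sig = -4  [g.sig + C.tag - 38]
11. n4.lim = 26  [g.sig + 5]
12. n4.env = 28  [g.sig + 7]
13. n3.live = 27  [C.lim + 1]
14. n3.lim = 28  [C.sig * 2 + 36]
15. n0.live = -6  [S₁.live - 33]
16. n0.lim = -4  [S₁.live + g.sig - 52]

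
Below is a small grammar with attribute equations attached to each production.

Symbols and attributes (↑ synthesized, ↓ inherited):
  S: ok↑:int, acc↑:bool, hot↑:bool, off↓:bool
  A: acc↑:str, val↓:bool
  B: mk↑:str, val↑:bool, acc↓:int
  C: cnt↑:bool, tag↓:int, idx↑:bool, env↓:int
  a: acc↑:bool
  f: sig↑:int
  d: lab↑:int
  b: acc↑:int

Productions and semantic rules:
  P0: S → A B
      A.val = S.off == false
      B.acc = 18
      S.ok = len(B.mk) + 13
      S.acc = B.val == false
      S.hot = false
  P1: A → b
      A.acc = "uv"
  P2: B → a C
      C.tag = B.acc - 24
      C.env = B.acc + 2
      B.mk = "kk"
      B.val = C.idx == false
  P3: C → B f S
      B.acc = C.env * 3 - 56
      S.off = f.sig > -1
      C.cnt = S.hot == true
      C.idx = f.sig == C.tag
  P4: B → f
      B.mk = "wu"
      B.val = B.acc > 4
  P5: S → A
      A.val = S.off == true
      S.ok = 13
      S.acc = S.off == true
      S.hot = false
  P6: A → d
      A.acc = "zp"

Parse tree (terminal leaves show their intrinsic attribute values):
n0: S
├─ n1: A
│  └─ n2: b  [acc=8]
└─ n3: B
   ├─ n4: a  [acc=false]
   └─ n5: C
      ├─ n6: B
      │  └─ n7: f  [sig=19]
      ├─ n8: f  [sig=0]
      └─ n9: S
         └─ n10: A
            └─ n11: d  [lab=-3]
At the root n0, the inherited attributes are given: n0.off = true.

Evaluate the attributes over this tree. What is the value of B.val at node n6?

1. n0.off = true  [given at root]
2. n1.val = false  [S.off == false]
3. n2.acc = 8  [terminal]
4. n1.acc = "uv"  ["uv"]
5. n3.acc = 18  [18]
6. n4.acc = false  [terminal]
7. n5.tag = -6  [B.acc - 24]
8. n5.env = 20  [B.acc + 2]
9. n6.acc = 4  [C.env * 3 - 56]
10. n7.sig = 19  [terminal]
11. n6.mk = "wu"  ["wu"]
12. n6.val = false  [B.acc > 4]
13. n8.sig = 0  [terminal]
14. n9.off = true  [f.sig > -1]
15. n10.val = true  [S.off == true]
16. n11.lab = -3  [terminal]
17. n10.acc = "zp"  ["zp"]
18. n9.ok = 13  [13]
19. n9.acc = true  [S.off == true]
20. n9.hot = false  [false]
21. n5.cnt = false  [S.hot == true]
22. n5.idx = false  [f.sig == C.tag]
23. n3.mk = "kk"  ["kk"]
24. n3.val = true  [C.idx == false]
25. n0.ok = 15  [len(B.mk) + 13]
26. n0.acc = false  [B.val == false]
27. n0.hot = false  [false]

false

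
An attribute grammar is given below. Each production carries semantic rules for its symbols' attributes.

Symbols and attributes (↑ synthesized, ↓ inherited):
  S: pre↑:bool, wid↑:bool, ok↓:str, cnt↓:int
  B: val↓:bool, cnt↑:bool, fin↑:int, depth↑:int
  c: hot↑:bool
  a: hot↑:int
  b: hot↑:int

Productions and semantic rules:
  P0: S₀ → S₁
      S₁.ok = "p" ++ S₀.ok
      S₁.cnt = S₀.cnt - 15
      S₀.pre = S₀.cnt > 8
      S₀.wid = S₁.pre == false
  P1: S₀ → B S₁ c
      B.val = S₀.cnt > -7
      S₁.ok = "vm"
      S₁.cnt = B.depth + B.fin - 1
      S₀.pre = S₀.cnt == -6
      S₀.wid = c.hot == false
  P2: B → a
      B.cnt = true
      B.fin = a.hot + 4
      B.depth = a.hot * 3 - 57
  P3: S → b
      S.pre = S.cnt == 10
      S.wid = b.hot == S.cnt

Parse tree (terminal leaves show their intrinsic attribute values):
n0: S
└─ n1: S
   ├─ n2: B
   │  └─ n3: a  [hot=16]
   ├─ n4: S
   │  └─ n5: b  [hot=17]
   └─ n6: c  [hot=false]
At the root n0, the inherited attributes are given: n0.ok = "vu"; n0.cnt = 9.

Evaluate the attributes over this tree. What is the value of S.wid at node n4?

1. n0.ok = "vu"  [given at root]
2. n0.cnt = 9  [given at root]
3. n1.ok = "pvu"  ["p" ++ S₀.ok]
4. n1.cnt = -6  [S₀.cnt - 15]
5. n2.val = true  [S₀.cnt > -7]
6. n3.hot = 16  [terminal]
7. n2.cnt = true  [true]
8. n2.fin = 20  [a.hot + 4]
9. n2.depth = -9  [a.hot * 3 - 57]
10. n4.ok = "vm"  ["vm"]
11. n4.cnt = 10  [B.depth + B.fin - 1]
12. n5.hot = 17  [terminal]
13. n4.pre = true  [S.cnt == 10]
14. n4.wid = false  [b.hot == S.cnt]
15. n6.hot = false  [terminal]
16. n1.pre = true  [S₀.cnt == -6]
17. n1.wid = true  [c.hot == false]
18. n0.pre = true  [S₀.cnt > 8]
19. n0.wid = false  [S₁.pre == false]

false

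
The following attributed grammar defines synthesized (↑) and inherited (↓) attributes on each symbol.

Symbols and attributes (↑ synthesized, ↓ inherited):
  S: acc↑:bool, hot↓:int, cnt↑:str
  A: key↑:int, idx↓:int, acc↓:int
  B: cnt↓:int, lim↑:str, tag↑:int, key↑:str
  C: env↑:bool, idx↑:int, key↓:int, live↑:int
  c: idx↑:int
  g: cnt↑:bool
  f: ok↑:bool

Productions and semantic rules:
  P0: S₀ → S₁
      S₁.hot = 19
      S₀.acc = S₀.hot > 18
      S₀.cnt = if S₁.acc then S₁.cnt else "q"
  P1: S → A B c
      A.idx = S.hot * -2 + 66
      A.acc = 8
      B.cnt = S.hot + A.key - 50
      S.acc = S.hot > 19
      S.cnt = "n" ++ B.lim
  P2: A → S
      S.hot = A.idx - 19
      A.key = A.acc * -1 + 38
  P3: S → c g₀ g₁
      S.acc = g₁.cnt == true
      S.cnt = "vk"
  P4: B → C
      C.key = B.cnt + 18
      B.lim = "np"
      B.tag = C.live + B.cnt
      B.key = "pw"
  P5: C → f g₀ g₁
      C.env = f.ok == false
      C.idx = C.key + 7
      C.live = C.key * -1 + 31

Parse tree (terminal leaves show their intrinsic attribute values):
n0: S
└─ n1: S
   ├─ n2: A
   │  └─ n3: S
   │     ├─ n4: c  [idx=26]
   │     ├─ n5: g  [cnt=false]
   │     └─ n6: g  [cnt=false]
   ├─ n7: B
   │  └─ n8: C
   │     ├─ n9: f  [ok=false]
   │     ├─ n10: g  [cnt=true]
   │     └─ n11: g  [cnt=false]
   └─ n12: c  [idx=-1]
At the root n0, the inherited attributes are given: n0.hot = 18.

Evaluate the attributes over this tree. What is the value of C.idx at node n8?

24

1. n0.hot = 18  [given at root]
2. n1.hot = 19  [19]
3. n2.idx = 28  [S.hot * -2 + 66]
4. n2.acc = 8  [8]
5. n3.hot = 9  [A.idx - 19]
6. n4.idx = 26  [terminal]
7. n5.cnt = false  [terminal]
8. n6.cnt = false  [terminal]
9. n3.acc = false  [g₁.cnt == true]
10. n3.cnt = "vk"  ["vk"]
11. n2.key = 30  [A.acc * -1 + 38]
12. n7.cnt = -1  [S.hot + A.key - 50]
13. n8.key = 17  [B.cnt + 18]
14. n9.ok = false  [terminal]
15. n10.cnt = true  [terminal]
16. n11.cnt = false  [terminal]
17. n8.env = true  [f.ok == false]
18. n8.idx = 24  [C.key + 7]
19. n8.live = 14  [C.key * -1 + 31]
20. n7.lim = "np"  ["np"]
21. n7.tag = 13  [C.live + B.cnt]
22. n7.key = "pw"  ["pw"]
23. n12.idx = -1  [terminal]
24. n1.acc = false  [S.hot > 19]
25. n1.cnt = "nnp"  ["n" ++ B.lim]
26. n0.acc = false  [S₀.hot > 18]
27. n0.cnt = "q"  [if S₁.acc then S₁.cnt else "q"]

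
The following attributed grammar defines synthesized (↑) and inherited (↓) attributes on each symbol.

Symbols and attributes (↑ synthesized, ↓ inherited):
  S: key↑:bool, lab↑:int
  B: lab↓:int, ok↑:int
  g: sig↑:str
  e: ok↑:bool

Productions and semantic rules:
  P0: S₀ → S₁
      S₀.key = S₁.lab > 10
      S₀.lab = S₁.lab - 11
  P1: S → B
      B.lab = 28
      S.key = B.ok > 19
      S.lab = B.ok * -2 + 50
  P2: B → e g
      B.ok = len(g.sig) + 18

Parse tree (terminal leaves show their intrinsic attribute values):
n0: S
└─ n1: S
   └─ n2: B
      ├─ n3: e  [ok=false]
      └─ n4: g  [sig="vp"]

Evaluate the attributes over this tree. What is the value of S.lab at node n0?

1. n2.lab = 28  [28]
2. n3.ok = false  [terminal]
3. n4.sig = "vp"  [terminal]
4. n2.ok = 20  [len(g.sig) + 18]
5. n1.key = true  [B.ok > 19]
6. n1.lab = 10  [B.ok * -2 + 50]
7. n0.key = false  [S₁.lab > 10]
8. n0.lab = -1  [S₁.lab - 11]

-1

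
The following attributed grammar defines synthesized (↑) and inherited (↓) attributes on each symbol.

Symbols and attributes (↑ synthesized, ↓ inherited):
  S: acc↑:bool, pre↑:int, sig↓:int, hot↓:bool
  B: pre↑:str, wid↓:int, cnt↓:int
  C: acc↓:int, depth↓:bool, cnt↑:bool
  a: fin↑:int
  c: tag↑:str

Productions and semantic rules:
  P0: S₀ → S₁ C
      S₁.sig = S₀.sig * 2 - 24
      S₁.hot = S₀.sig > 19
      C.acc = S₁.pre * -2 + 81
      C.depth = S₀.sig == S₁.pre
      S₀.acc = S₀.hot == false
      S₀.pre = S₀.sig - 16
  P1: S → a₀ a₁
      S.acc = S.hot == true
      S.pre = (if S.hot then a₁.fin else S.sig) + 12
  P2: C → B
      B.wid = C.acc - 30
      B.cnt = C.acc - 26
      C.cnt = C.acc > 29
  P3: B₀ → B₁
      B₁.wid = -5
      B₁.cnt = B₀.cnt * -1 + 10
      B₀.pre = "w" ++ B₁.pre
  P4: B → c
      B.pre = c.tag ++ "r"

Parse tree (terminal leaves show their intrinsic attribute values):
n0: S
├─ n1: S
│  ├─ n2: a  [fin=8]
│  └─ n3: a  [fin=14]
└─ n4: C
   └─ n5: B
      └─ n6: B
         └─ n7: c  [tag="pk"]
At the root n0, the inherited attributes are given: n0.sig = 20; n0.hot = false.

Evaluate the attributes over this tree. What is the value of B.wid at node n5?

-1

1. n0.sig = 20  [given at root]
2. n0.hot = false  [given at root]
3. n1.sig = 16  [S₀.sig * 2 - 24]
4. n1.hot = true  [S₀.sig > 19]
5. n2.fin = 8  [terminal]
6. n3.fin = 14  [terminal]
7. n1.acc = true  [S.hot == true]
8. n1.pre = 26  [(if S.hot then a₁.fin else S.sig) + 12]
9. n4.acc = 29  [S₁.pre * -2 + 81]
10. n4.depth = false  [S₀.sig == S₁.pre]
11. n5.wid = -1  [C.acc - 30]
12. n5.cnt = 3  [C.acc - 26]
13. n6.wid = -5  [-5]
14. n6.cnt = 7  [B₀.cnt * -1 + 10]
15. n7.tag = "pk"  [terminal]
16. n6.pre = "pkr"  [c.tag ++ "r"]
17. n5.pre = "wpkr"  ["w" ++ B₁.pre]
18. n4.cnt = false  [C.acc > 29]
19. n0.acc = true  [S₀.hot == false]
20. n0.pre = 4  [S₀.sig - 16]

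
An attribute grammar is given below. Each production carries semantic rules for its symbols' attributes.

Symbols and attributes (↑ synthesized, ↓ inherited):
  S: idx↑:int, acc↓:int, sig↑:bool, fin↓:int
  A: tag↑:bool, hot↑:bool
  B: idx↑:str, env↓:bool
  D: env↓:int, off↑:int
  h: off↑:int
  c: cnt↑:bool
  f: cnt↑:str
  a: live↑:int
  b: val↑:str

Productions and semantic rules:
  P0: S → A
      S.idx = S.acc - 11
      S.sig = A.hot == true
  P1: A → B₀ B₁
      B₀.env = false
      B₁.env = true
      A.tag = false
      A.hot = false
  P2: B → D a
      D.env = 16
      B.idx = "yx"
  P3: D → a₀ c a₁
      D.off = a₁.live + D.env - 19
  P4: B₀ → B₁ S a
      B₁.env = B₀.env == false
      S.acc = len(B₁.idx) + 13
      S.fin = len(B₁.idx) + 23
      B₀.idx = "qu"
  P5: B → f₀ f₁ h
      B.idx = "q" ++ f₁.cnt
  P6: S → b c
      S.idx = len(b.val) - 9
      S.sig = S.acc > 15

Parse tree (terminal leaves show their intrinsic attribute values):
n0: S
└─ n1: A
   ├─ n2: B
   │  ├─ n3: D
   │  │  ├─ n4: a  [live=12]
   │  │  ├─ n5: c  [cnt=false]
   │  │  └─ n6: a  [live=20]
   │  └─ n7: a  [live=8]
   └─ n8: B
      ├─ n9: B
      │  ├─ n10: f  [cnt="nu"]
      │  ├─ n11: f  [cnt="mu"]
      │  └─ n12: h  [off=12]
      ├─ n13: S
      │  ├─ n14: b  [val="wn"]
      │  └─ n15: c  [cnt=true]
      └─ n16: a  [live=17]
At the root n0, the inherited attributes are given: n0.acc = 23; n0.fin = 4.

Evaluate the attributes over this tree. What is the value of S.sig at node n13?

1. n0.acc = 23  [given at root]
2. n0.fin = 4  [given at root]
3. n2.env = false  [false]
4. n3.env = 16  [16]
5. n4.live = 12  [terminal]
6. n5.cnt = false  [terminal]
7. n6.live = 20  [terminal]
8. n3.off = 17  [a₁.live + D.env - 19]
9. n7.live = 8  [terminal]
10. n2.idx = "yx"  ["yx"]
11. n8.env = true  [true]
12. n9.env = false  [B₀.env == false]
13. n10.cnt = "nu"  [terminal]
14. n11.cnt = "mu"  [terminal]
15. n12.off = 12  [terminal]
16. n9.idx = "qmu"  ["q" ++ f₁.cnt]
17. n13.acc = 16  [len(B₁.idx) + 13]
18. n13.fin = 26  [len(B₁.idx) + 23]
19. n14.val = "wn"  [terminal]
20. n15.cnt = true  [terminal]
21. n13.idx = -7  [len(b.val) - 9]
22. n13.sig = true  [S.acc > 15]
23. n16.live = 17  [terminal]
24. n8.idx = "qu"  ["qu"]
25. n1.tag = false  [false]
26. n1.hot = false  [false]
27. n0.idx = 12  [S.acc - 11]
28. n0.sig = false  [A.hot == true]

true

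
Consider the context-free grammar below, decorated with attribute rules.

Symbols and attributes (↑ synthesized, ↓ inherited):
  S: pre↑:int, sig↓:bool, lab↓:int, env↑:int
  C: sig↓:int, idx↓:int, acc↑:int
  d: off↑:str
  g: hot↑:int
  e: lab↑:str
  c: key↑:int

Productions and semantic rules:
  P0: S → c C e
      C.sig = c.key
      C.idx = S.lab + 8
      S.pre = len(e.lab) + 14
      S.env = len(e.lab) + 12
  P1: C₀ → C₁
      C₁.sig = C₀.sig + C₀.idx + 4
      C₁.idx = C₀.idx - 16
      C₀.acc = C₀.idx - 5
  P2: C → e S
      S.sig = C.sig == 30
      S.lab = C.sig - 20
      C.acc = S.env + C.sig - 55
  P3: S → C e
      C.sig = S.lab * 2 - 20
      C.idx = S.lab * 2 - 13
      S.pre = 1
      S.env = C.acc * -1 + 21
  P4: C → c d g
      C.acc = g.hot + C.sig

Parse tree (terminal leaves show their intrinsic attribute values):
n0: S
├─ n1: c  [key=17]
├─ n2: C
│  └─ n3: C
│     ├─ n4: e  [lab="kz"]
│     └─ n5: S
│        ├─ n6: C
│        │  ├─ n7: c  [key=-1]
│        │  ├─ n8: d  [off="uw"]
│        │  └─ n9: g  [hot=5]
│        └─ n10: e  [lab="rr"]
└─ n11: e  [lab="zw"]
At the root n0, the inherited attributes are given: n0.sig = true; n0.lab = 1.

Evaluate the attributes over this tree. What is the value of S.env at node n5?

1. n0.sig = true  [given at root]
2. n0.lab = 1  [given at root]
3. n1.key = 17  [terminal]
4. n2.sig = 17  [c.key]
5. n2.idx = 9  [S.lab + 8]
6. n3.sig = 30  [C₀.sig + C₀.idx + 4]
7. n3.idx = -7  [C₀.idx - 16]
8. n4.lab = "kz"  [terminal]
9. n5.sig = true  [C.sig == 30]
10. n5.lab = 10  [C.sig - 20]
11. n6.sig = 0  [S.lab * 2 - 20]
12. n6.idx = 7  [S.lab * 2 - 13]
13. n7.key = -1  [terminal]
14. n8.off = "uw"  [terminal]
15. n9.hot = 5  [terminal]
16. n6.acc = 5  [g.hot + C.sig]
17. n10.lab = "rr"  [terminal]
18. n5.pre = 1  [1]
19. n5.env = 16  [C.acc * -1 + 21]
20. n3.acc = -9  [S.env + C.sig - 55]
21. n2.acc = 4  [C₀.idx - 5]
22. n11.lab = "zw"  [terminal]
23. n0.pre = 16  [len(e.lab) + 14]
24. n0.env = 14  [len(e.lab) + 12]

16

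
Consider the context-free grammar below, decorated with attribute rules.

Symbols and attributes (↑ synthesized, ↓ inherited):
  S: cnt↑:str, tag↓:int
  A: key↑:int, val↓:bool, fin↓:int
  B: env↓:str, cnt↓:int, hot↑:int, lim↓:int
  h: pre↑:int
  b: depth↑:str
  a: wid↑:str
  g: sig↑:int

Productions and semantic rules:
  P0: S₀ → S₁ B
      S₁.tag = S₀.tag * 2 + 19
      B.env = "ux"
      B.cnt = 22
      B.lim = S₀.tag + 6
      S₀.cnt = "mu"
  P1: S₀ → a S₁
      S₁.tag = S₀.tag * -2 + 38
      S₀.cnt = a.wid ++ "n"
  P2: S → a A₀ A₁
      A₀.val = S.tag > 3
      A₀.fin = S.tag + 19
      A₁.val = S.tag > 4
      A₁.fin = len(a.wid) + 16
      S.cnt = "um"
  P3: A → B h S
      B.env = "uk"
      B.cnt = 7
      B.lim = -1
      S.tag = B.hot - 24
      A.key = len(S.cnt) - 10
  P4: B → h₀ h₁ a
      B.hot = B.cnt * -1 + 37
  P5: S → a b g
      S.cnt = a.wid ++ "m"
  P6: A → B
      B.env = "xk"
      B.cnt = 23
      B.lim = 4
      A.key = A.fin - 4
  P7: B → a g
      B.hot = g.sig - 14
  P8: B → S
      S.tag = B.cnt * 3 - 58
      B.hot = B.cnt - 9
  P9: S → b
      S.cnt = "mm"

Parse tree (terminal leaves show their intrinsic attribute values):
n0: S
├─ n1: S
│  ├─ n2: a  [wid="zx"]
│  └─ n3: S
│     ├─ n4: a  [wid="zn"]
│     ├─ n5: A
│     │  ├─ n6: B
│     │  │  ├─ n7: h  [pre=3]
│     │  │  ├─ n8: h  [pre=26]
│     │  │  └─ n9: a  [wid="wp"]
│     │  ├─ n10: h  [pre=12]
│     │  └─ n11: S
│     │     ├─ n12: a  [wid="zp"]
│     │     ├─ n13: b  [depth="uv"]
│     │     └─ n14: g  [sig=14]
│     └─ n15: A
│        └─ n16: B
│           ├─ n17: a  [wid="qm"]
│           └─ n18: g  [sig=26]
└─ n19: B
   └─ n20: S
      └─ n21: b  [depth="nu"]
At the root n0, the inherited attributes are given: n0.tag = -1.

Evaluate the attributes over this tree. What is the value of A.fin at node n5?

23

1. n0.tag = -1  [given at root]
2. n1.tag = 17  [S₀.tag * 2 + 19]
3. n2.wid = "zx"  [terminal]
4. n3.tag = 4  [S₀.tag * -2 + 38]
5. n4.wid = "zn"  [terminal]
6. n5.val = true  [S.tag > 3]
7. n5.fin = 23  [S.tag + 19]
8. n6.env = "uk"  ["uk"]
9. n6.cnt = 7  [7]
10. n6.lim = -1  [-1]
11. n7.pre = 3  [terminal]
12. n8.pre = 26  [terminal]
13. n9.wid = "wp"  [terminal]
14. n6.hot = 30  [B.cnt * -1 + 37]
15. n10.pre = 12  [terminal]
16. n11.tag = 6  [B.hot - 24]
17. n12.wid = "zp"  [terminal]
18. n13.depth = "uv"  [terminal]
19. n14.sig = 14  [terminal]
20. n11.cnt = "zpm"  [a.wid ++ "m"]
21. n5.key = -7  [len(S.cnt) - 10]
22. n15.val = false  [S.tag > 4]
23. n15.fin = 18  [len(a.wid) + 16]
24. n16.env = "xk"  ["xk"]
25. n16.cnt = 23  [23]
26. n16.lim = 4  [4]
27. n17.wid = "qm"  [terminal]
28. n18.sig = 26  [terminal]
29. n16.hot = 12  [g.sig - 14]
30. n15.key = 14  [A.fin - 4]
31. n3.cnt = "um"  ["um"]
32. n1.cnt = "zxn"  [a.wid ++ "n"]
33. n19.env = "ux"  ["ux"]
34. n19.cnt = 22  [22]
35. n19.lim = 5  [S₀.tag + 6]
36. n20.tag = 8  [B.cnt * 3 - 58]
37. n21.depth = "nu"  [terminal]
38. n20.cnt = "mm"  ["mm"]
39. n19.hot = 13  [B.cnt - 9]
40. n0.cnt = "mu"  ["mu"]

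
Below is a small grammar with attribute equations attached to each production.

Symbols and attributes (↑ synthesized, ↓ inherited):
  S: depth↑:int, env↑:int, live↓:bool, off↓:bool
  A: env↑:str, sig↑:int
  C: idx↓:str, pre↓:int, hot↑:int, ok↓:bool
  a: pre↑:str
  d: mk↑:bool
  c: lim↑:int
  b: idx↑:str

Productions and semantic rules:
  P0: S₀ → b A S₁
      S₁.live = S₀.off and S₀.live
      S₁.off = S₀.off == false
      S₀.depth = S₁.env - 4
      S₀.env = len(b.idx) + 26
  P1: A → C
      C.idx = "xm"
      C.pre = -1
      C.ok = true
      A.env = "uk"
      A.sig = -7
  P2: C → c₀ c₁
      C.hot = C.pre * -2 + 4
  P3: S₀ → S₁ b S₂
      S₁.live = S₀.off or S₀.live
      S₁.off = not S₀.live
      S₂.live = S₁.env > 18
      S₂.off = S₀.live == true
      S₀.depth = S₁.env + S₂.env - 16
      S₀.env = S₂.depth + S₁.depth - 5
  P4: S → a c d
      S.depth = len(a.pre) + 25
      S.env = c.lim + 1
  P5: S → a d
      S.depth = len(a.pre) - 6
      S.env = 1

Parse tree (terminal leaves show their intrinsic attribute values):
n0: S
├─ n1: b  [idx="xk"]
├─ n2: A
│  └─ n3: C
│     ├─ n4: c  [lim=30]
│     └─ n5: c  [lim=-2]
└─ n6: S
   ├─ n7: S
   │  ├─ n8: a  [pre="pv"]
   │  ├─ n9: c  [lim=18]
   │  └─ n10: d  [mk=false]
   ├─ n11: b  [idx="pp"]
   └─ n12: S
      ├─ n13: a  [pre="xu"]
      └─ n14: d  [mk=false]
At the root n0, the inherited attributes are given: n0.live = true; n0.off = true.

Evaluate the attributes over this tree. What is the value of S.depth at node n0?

1. n0.live = true  [given at root]
2. n0.off = true  [given at root]
3. n1.idx = "xk"  [terminal]
4. n3.idx = "xm"  ["xm"]
5. n3.pre = -1  [-1]
6. n3.ok = true  [true]
7. n4.lim = 30  [terminal]
8. n5.lim = -2  [terminal]
9. n3.hot = 6  [C.pre * -2 + 4]
10. n2.env = "uk"  ["uk"]
11. n2.sig = -7  [-7]
12. n6.live = true  [S₀.off and S₀.live]
13. n6.off = false  [S₀.off == false]
14. n7.live = true  [S₀.off or S₀.live]
15. n7.off = false  [not S₀.live]
16. n8.pre = "pv"  [terminal]
17. n9.lim = 18  [terminal]
18. n10.mk = false  [terminal]
19. n7.depth = 27  [len(a.pre) + 25]
20. n7.env = 19  [c.lim + 1]
21. n11.idx = "pp"  [terminal]
22. n12.live = true  [S₁.env > 18]
23. n12.off = true  [S₀.live == true]
24. n13.pre = "xu"  [terminal]
25. n14.mk = false  [terminal]
26. n12.depth = -4  [len(a.pre) - 6]
27. n12.env = 1  [1]
28. n6.depth = 4  [S₁.env + S₂.env - 16]
29. n6.env = 18  [S₂.depth + S₁.depth - 5]
30. n0.depth = 14  [S₁.env - 4]
31. n0.env = 28  [len(b.idx) + 26]

14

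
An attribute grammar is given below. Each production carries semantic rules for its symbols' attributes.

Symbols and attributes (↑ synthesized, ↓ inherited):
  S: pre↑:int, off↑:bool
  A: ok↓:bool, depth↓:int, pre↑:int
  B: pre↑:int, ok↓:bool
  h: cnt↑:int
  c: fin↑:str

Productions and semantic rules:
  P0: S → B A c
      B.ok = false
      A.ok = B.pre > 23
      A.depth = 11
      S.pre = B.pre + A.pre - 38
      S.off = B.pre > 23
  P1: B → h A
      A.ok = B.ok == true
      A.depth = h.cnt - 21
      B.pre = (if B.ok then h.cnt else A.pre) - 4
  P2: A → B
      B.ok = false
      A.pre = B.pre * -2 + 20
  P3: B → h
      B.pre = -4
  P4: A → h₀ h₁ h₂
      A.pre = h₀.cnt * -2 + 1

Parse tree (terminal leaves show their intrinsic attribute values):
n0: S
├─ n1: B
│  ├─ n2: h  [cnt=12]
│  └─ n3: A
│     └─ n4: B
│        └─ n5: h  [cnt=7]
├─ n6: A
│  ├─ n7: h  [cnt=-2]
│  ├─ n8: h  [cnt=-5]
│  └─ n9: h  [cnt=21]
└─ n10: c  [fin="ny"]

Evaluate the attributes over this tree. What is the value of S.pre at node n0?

1. n1.ok = false  [false]
2. n2.cnt = 12  [terminal]
3. n3.ok = false  [B.ok == true]
4. n3.depth = -9  [h.cnt - 21]
5. n4.ok = false  [false]
6. n5.cnt = 7  [terminal]
7. n4.pre = -4  [-4]
8. n3.pre = 28  [B.pre * -2 + 20]
9. n1.pre = 24  [(if B.ok then h.cnt else A.pre) - 4]
10. n6.ok = true  [B.pre > 23]
11. n6.depth = 11  [11]
12. n7.cnt = -2  [terminal]
13. n8.cnt = -5  [terminal]
14. n9.cnt = 21  [terminal]
15. n6.pre = 5  [h₀.cnt * -2 + 1]
16. n10.fin = "ny"  [terminal]
17. n0.pre = -9  [B.pre + A.pre - 38]
18. n0.off = true  [B.pre > 23]

-9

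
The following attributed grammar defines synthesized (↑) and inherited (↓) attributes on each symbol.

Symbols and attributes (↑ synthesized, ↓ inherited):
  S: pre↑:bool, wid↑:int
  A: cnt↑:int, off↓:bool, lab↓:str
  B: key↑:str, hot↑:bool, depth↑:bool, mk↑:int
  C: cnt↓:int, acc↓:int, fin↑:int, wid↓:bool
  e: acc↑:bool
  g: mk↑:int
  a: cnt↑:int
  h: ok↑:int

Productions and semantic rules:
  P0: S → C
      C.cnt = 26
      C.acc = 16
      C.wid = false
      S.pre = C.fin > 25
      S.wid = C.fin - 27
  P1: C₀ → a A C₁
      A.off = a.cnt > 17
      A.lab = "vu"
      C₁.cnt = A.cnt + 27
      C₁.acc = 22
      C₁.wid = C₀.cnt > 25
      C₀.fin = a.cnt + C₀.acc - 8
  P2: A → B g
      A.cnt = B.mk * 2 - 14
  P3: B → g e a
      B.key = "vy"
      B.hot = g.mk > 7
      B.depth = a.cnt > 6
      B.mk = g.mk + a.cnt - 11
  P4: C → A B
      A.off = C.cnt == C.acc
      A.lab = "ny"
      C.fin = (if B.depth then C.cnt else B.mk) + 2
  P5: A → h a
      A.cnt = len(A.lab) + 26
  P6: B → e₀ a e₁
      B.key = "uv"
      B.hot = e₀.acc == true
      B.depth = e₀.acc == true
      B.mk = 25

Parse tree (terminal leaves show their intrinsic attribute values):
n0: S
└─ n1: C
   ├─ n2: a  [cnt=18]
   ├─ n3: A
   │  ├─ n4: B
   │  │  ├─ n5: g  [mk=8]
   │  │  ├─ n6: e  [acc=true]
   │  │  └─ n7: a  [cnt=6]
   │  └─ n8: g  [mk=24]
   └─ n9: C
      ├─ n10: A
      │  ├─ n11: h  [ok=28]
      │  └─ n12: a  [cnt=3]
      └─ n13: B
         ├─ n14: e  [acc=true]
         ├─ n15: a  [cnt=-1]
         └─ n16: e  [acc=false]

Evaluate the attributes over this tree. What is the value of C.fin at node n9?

21

1. n1.cnt = 26  [26]
2. n1.acc = 16  [16]
3. n1.wid = false  [false]
4. n2.cnt = 18  [terminal]
5. n3.off = true  [a.cnt > 17]
6. n3.lab = "vu"  ["vu"]
7. n5.mk = 8  [terminal]
8. n6.acc = true  [terminal]
9. n7.cnt = 6  [terminal]
10. n4.key = "vy"  ["vy"]
11. n4.hot = true  [g.mk > 7]
12. n4.depth = false  [a.cnt > 6]
13. n4.mk = 3  [g.mk + a.cnt - 11]
14. n8.mk = 24  [terminal]
15. n3.cnt = -8  [B.mk * 2 - 14]
16. n9.cnt = 19  [A.cnt + 27]
17. n9.acc = 22  [22]
18. n9.wid = true  [C₀.cnt > 25]
19. n10.off = false  [C.cnt == C.acc]
20. n10.lab = "ny"  ["ny"]
21. n11.ok = 28  [terminal]
22. n12.cnt = 3  [terminal]
23. n10.cnt = 28  [len(A.lab) + 26]
24. n14.acc = true  [terminal]
25. n15.cnt = -1  [terminal]
26. n16.acc = false  [terminal]
27. n13.key = "uv"  ["uv"]
28. n13.hot = true  [e₀.acc == true]
29. n13.depth = true  [e₀.acc == true]
30. n13.mk = 25  [25]
31. n9.fin = 21  [(if B.depth then C.cnt else B.mk) + 2]
32. n1.fin = 26  [a.cnt + C₀.acc - 8]
33. n0.pre = true  [C.fin > 25]
34. n0.wid = -1  [C.fin - 27]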